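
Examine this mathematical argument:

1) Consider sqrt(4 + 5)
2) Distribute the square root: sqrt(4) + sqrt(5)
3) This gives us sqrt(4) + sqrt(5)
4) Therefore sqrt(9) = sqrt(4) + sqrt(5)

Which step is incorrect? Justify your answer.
Step 2: Distribute the square root: sqrt(4) + sqrt(5)

Step 2 incorrectly 'distributes' the square root over addition. The square root function does not distribute: sqrt(a + b) ≠ sqrt(a) + sqrt(b). In fact, sqrt(4 + 5) = sqrt(9) ≈ 3.0000, while sqrt(4) + sqrt(5) ≈ 4.2361.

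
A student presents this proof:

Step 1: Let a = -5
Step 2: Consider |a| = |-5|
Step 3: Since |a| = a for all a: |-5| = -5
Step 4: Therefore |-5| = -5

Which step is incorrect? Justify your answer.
Step 3: Since |a| = a for all a: |-5| = -5

Step 3 incorrectly states that |a| = a for all a. The correct definition is |a| = a when a >= 0, and |a| = -a when a < 0. Since -5 < 0, we have |-5| = -(-5) = 5, not -5.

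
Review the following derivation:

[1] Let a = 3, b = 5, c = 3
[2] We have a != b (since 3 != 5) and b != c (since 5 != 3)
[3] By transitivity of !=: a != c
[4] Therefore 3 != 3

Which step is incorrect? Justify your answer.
Step 3: By transitivity of !=: a != c

Step 3 incorrectly applies transitivity to the '!=' relation. Transitivity states: if a R b and b R c, then a R c. However, '!=' is not transitive. Counterexample: 3 != 5 and 5 != 3, but 3 = 3 (both equal 3). Transitivity holds for relations like <, <=, =, but not for !=.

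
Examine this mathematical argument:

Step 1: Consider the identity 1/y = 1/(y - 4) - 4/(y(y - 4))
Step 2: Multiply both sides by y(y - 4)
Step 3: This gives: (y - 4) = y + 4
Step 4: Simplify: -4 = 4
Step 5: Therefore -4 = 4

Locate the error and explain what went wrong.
Step 3: This gives: (y - 4) = y + 4

Step 3 makes a sign error when clearing denominators. Multiplying -4/(y(y - 4)) by y(y - 4) gives -4, not +4. The correct result is (y - 4) = y - 4, which is trivially true, not (y - 4) = y + 4. (Step 1 is a valid identity: 1/(y - 4) - 4/(y(y - 4)) = (y - 4)/(y(y - 4)) = 1/y.)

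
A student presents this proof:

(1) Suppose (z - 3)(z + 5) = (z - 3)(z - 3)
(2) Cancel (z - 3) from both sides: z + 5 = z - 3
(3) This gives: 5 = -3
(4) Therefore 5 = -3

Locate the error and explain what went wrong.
Step 2: Cancel (z - 3) from both sides: z + 5 = z - 3

Step 2 cancels (z - 3) from both sides. This is only valid if (z - 3) ≠ 0, i.e., z ≠ 3. When z = 3, both sides equal zero regardless of the other factors. The correct approach requires considering z = 3 as a separate case.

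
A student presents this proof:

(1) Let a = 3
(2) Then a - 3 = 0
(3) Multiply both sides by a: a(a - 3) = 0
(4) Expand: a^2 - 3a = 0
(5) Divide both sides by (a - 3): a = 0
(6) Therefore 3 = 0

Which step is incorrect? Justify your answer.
Step 5: Divide both sides by (a - 3): a = 0

Step 5 divides both sides by (a - 3). However, since a = 3, we have (a - 3) = 0. Division by zero is undefined, making this step invalid.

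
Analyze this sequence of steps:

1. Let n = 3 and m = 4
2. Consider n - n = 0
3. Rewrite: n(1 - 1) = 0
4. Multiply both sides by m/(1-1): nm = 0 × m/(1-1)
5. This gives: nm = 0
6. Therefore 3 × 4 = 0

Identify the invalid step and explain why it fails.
Step 4: Multiply both sides by m/(1-1): nm = 0 × m/(1-1)

Step 4 multiplies both sides by m/(1-1). However, 1-1 = 0, so this is multiplication by m/0, which is undefined. We cannot multiply by an undefined expression.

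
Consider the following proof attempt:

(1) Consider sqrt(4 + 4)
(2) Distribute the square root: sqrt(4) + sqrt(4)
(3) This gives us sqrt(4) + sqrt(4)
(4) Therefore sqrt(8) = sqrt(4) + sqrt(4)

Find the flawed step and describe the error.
Step 2: Distribute the square root: sqrt(4) + sqrt(4)

Step 2 incorrectly 'distributes' the square root over addition. The square root function does not distribute: sqrt(a + b) ≠ sqrt(a) + sqrt(b). In fact, sqrt(4 + 4) = sqrt(8) ≈ 2.8284, while sqrt(4) + sqrt(4) ≈ 4.0000.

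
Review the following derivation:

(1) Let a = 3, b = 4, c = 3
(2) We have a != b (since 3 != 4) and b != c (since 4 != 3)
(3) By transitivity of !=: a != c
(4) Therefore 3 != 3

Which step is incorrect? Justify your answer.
Step 3: By transitivity of !=: a != c

Step 3 incorrectly applies transitivity to the '!=' relation. Transitivity states: if a R b and b R c, then a R c. However, '!=' is not transitive. Counterexample: 3 != 4 and 4 != 3, but 3 = 3 (both equal 3). Transitivity holds for relations like <, <=, =, but not for !=.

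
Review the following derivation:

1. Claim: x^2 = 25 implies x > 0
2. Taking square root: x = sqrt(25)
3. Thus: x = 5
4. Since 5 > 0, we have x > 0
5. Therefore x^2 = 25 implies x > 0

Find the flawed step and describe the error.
Step 2: Taking square root: x = sqrt(25)

Step 2 takes the square root and assumes the positive root only. The equation x^2 = 25 actually has two solutions: x = 5 and x = -5. The proof silently assumes x > 0 without justification, then uses this assumption to conclude x > 0, which is circular. The counterexample x = -5 shows the claim is false.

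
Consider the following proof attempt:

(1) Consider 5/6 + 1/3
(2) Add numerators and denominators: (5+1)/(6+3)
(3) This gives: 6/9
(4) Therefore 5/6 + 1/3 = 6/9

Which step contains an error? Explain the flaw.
Step 2: Add numerators and denominators: (5+1)/(6+3)

Step 2 incorrectly adds fractions by separately adding numerators and denominators. This is wrong. The correct method requires a common denominator: 5/6 + 1/3 = (5×3 + 1×6)/(6×3) = 21/18 = 7/6. The method used gives 6/9, which is different.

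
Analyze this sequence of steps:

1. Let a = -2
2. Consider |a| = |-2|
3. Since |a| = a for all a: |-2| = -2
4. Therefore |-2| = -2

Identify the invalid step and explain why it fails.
Step 3: Since |a| = a for all a: |-2| = -2

Step 3 incorrectly states that |a| = a for all a. The correct definition is |a| = a when a >= 0, and |a| = -a when a < 0. Since -2 < 0, we have |-2| = -(-2) = 2, not -2.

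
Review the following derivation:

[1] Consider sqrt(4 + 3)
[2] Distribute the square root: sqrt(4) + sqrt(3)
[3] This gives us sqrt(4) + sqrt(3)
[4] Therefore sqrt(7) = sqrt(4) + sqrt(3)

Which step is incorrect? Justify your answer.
Step 2: Distribute the square root: sqrt(4) + sqrt(3)

Step 2 incorrectly 'distributes' the square root over addition. The square root function does not distribute: sqrt(a + b) ≠ sqrt(a) + sqrt(b). In fact, sqrt(4 + 3) = sqrt(7) ≈ 2.6458, while sqrt(4) + sqrt(3) ≈ 3.7321.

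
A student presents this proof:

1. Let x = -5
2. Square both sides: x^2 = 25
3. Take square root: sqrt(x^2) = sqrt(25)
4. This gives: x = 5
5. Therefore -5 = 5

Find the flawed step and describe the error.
Step 4: This gives: x = 5

Step 4 incorrectly states that sqrt(x^2) = x. The correct identity is sqrt(x^2) = |x|. Since x = -5 < 0, we have sqrt(x^2) = |-5| = 5, not x = -5.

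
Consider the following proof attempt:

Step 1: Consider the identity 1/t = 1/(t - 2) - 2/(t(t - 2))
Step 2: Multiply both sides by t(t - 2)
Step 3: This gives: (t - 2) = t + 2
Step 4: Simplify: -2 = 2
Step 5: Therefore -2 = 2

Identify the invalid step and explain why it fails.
Step 3: This gives: (t - 2) = t + 2

Step 3 makes a sign error when clearing denominators. Multiplying -2/(t(t - 2)) by t(t - 2) gives -2, not +2. The correct result is (t - 2) = t - 2, which is trivially true, not (t - 2) = t + 2. (Step 1 is a valid identity: 1/(t - 2) - 2/(t(t - 2)) = (t - 2)/(t(t - 2)) = 1/t.)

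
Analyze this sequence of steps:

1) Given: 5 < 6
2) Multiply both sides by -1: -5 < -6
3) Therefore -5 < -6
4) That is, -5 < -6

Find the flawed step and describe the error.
Step 2: Multiply both sides by -1: -5 < -6

Step 2 multiplies both sides by -1 but fails to reverse the inequality sign. When multiplying (or dividing) an inequality by a negative number, the direction must be reversed. Since 5 < 6, we should get -5 > -6, i.e., -5 > -6.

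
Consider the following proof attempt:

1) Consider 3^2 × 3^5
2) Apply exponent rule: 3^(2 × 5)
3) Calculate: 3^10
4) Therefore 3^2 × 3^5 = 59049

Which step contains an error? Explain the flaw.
Step 2: Apply exponent rule: 3^(2 × 5)

Step 2 incorrectly states that a^b × a^c = a^(b×c). The correct rule is a^b × a^c = a^(b+c). The actual value is 3^2 × 3^5 = 3^7 = 2187, not 3^10 = 59049.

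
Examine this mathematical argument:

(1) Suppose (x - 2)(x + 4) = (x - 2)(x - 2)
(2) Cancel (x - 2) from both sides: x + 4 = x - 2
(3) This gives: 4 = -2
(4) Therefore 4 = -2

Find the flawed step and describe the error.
Step 2: Cancel (x - 2) from both sides: x + 4 = x - 2

Step 2 cancels (x - 2) from both sides. This is only valid if (x - 2) ≠ 0, i.e., x ≠ 2. When x = 2, both sides equal zero regardless of the other factors. The correct approach requires considering x = 2 as a separate case.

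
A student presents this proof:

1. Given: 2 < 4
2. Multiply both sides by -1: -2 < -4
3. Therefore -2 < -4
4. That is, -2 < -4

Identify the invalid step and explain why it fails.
Step 2: Multiply both sides by -1: -2 < -4

Step 2 multiplies both sides by -1 but fails to reverse the inequality sign. When multiplying (or dividing) an inequality by a negative number, the direction must be reversed. Since 2 < 4, we should get -2 > -4, i.e., -2 > -4.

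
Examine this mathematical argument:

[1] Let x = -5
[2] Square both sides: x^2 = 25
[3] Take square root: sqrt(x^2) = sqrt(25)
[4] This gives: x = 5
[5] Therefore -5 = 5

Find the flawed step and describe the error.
Step 4: This gives: x = 5

Step 4 incorrectly states that sqrt(x^2) = x. The correct identity is sqrt(x^2) = |x|. Since x = -5 < 0, we have sqrt(x^2) = |-5| = 5, not x = -5.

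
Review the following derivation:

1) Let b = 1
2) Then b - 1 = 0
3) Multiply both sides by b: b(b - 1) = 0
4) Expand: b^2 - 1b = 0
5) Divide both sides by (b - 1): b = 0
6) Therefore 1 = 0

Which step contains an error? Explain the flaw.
Step 5: Divide both sides by (b - 1): b = 0

Step 5 divides both sides by (b - 1). However, since b = 1, we have (b - 1) = 0. Division by zero is undefined, making this step invalid.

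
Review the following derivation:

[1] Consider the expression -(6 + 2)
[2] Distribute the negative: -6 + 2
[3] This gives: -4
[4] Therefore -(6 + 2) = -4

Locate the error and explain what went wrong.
Step 2: Distribute the negative: -6 + 2

Step 2 incorrectly distributes the negative sign. The correct distribution is -(6 + 2) = -6 - 2 = -8. The negative must be applied to both terms, not just the first. The error treats -(6 + 2) as -6 + 2, which equals -4 instead of -8.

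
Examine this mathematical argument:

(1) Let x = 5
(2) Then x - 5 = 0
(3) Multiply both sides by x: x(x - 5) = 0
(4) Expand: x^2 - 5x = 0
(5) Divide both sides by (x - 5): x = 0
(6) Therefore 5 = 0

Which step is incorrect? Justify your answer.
Step 5: Divide both sides by (x - 5): x = 0

Step 5 divides both sides by (x - 5). However, since x = 5, we have (x - 5) = 0. Division by zero is undefined, making this step invalid.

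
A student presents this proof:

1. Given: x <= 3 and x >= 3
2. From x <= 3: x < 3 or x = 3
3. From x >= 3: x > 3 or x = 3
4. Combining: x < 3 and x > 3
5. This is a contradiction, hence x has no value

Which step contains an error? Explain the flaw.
Step 4: Combining: x < 3 and x > 3

Step 4 incorrectly combines the conditions. From x <= 3 and x >= 3, the intersection is x = 3. The error treats the 'or' cases as 'and' requirements. The correct conclusion is that x = 3 is the unique solution, not that no solution exists.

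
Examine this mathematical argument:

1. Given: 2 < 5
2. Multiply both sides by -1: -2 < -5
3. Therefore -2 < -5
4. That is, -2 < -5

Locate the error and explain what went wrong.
Step 2: Multiply both sides by -1: -2 < -5

Step 2 multiplies both sides by -1 but fails to reverse the inequality sign. When multiplying (or dividing) an inequality by a negative number, the direction must be reversed. Since 2 < 5, we should get -2 > -5, i.e., -2 > -5.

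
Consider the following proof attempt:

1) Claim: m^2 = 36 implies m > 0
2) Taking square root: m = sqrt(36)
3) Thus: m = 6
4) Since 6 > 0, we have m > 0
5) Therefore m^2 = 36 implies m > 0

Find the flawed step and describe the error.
Step 2: Taking square root: m = sqrt(36)

Step 2 takes the square root and assumes the positive root only. The equation m^2 = 36 actually has two solutions: m = 6 and m = -6. The proof silently assumes m > 0 without justification, then uses this assumption to conclude m > 0, which is circular. The counterexample m = -6 shows the claim is false.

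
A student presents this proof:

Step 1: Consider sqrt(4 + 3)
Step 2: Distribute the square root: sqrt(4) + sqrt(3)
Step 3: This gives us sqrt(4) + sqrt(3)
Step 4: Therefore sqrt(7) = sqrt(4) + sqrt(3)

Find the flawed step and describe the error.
Step 2: Distribute the square root: sqrt(4) + sqrt(3)

Step 2 incorrectly 'distributes' the square root over addition. The square root function does not distribute: sqrt(a + b) ≠ sqrt(a) + sqrt(b). In fact, sqrt(4 + 3) = sqrt(7) ≈ 2.6458, while sqrt(4) + sqrt(3) ≈ 3.7321.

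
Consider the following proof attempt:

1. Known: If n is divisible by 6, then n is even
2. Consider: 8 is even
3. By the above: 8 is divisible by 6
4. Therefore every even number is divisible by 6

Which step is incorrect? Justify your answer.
Step 3: By the above: 8 is divisible by 6

Step 3 commits the fallacy of affirming the consequent. The known fact 'divisible by 6 → even' does NOT imply 'even → divisible by 6'. That would be the converse, which is false. For example, 8 is even but 8 ÷ 6 = 1.33, which is not an integer.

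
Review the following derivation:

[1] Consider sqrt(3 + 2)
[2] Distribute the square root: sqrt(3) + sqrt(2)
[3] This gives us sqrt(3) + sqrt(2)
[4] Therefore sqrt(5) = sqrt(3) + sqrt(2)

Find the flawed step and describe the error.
Step 2: Distribute the square root: sqrt(3) + sqrt(2)

Step 2 incorrectly 'distributes' the square root over addition. The square root function does not distribute: sqrt(a + b) ≠ sqrt(a) + sqrt(b). In fact, sqrt(3 + 2) = sqrt(5) ≈ 2.2361, while sqrt(3) + sqrt(2) ≈ 3.1463.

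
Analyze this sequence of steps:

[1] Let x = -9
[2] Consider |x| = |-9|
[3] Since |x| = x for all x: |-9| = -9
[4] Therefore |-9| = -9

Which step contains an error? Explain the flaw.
Step 3: Since |x| = x for all x: |-9| = -9

Step 3 incorrectly states that |x| = x for all x. The correct definition is |x| = x when x >= 0, and |x| = -x when x < 0. Since -9 < 0, we have |-9| = -(-9) = 9, not -9.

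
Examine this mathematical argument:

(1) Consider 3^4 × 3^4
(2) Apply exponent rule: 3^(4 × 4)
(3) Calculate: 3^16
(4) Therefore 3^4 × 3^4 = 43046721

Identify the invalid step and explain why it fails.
Step 2: Apply exponent rule: 3^(4 × 4)

Step 2 incorrectly states that a^b × a^c = a^(b×c). The correct rule is a^b × a^c = a^(b+c). The actual value is 3^4 × 3^4 = 3^8 = 6561, not 3^16 = 43046721.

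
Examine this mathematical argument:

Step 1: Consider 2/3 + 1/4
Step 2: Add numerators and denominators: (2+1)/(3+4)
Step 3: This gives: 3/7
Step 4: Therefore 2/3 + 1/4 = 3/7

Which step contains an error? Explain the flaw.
Step 2: Add numerators and denominators: (2+1)/(3+4)

Step 2 incorrectly adds fractions by separately adding numerators and denominators. This is wrong. The correct method requires a common denominator: 2/3 + 1/4 = (2×4 + 1×3)/(3×4) = 11/12 = 11/12. The method used gives 3/7, which is different.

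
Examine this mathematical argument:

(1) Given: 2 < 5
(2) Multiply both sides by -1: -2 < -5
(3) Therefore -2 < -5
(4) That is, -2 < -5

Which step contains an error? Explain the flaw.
Step 2: Multiply both sides by -1: -2 < -5

Step 2 multiplies both sides by -1 but fails to reverse the inequality sign. When multiplying (or dividing) an inequality by a negative number, the direction must be reversed. Since 2 < 5, we should get -2 > -5, i.e., -2 > -5.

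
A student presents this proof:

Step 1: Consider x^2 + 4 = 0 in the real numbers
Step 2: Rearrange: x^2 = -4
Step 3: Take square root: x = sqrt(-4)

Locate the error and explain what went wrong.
Step 3: Take square root: x = sqrt(-4)

Step 3 takes the square root of -4, which is negative. In the real number system, the square root of a negative number is undefined. The equation x^2 + 4 = 0 has no real solutions. Square roots of negative numbers only exist in the complex numbers.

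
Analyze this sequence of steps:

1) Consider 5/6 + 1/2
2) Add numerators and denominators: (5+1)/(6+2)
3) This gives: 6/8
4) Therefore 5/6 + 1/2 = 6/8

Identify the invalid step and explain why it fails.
Step 2: Add numerators and denominators: (5+1)/(6+2)

Step 2 incorrectly adds fractions by separately adding numerators and denominators. This is wrong. The correct method requires a common denominator: 5/6 + 1/2 = (5×2 + 1×6)/(6×2) = 16/12 = 4/3. The method used gives 6/8, which is different.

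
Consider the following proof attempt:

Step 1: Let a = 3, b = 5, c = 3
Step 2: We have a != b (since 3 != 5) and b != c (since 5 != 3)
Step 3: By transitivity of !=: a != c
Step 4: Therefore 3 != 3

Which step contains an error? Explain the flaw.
Step 3: By transitivity of !=: a != c

Step 3 incorrectly applies transitivity to the '!=' relation. Transitivity states: if a R b and b R c, then a R c. However, '!=' is not transitive. Counterexample: 3 != 5 and 5 != 3, but 3 = 3 (both equal 3). Transitivity holds for relations like <, <=, =, but not for !=.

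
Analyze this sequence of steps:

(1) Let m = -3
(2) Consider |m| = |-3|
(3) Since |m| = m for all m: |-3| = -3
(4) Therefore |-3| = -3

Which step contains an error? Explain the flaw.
Step 3: Since |m| = m for all m: |-3| = -3

Step 3 incorrectly states that |m| = m for all m. The correct definition is |m| = m when m >= 0, and |m| = -m when m < 0. Since -3 < 0, we have |-3| = -(-3) = 3, not -3.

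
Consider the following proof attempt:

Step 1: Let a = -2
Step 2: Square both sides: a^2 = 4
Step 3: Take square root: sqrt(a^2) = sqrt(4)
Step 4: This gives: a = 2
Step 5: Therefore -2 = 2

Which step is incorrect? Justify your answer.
Step 4: This gives: a = 2

Step 4 incorrectly states that sqrt(a^2) = a. The correct identity is sqrt(a^2) = |a|. Since a = -2 < 0, we have sqrt(a^2) = |-2| = 2, not a = -2.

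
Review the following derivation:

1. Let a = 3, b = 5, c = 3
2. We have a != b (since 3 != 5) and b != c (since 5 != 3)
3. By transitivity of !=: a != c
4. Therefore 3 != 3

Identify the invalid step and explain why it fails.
Step 3: By transitivity of !=: a != c

Step 3 incorrectly applies transitivity to the '!=' relation. Transitivity states: if a R b and b R c, then a R c. However, '!=' is not transitive. Counterexample: 3 != 5 and 5 != 3, but 3 = 3 (both equal 3). Transitivity holds for relations like <, <=, =, but not for !=.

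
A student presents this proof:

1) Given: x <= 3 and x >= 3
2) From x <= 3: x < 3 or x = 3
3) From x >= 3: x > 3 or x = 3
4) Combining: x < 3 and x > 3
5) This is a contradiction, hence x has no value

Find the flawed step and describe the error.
Step 4: Combining: x < 3 and x > 3

Step 4 incorrectly combines the conditions. From x <= 3 and x >= 3, the intersection is x = 3. The error treats the 'or' cases as 'and' requirements. The correct conclusion is that x = 3 is the unique solution, not that no solution exists.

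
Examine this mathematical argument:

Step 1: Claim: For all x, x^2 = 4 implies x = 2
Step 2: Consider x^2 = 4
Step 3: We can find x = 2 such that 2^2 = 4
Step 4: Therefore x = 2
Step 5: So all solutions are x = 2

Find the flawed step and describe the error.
Step 4: Therefore x = 2

Step 4 incorrectly concludes that x = 2 is the only solution. The proof shows that x = 2 is A solution (existence), but does not show it is the ONLY solution (uniqueness). In fact, x = -2 is also a solution since (-2)^2 = 4. Finding one solution doesn't prove there are no others.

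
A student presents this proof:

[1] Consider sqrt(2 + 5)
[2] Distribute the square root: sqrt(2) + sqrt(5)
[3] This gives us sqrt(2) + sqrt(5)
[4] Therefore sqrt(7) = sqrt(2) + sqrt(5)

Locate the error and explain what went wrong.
Step 2: Distribute the square root: sqrt(2) + sqrt(5)

Step 2 incorrectly 'distributes' the square root over addition. The square root function does not distribute: sqrt(a + b) ≠ sqrt(a) + sqrt(b). In fact, sqrt(2 + 5) = sqrt(7) ≈ 2.6458, while sqrt(2) + sqrt(5) ≈ 3.6503.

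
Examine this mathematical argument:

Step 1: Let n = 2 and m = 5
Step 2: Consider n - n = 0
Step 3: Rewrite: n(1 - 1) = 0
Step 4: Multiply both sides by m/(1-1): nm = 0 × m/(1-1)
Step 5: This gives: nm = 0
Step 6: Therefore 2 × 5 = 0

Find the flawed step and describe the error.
Step 4: Multiply both sides by m/(1-1): nm = 0 × m/(1-1)

Step 4 multiplies both sides by m/(1-1). However, 1-1 = 0, so this is multiplication by m/0, which is undefined. We cannot multiply by an undefined expression.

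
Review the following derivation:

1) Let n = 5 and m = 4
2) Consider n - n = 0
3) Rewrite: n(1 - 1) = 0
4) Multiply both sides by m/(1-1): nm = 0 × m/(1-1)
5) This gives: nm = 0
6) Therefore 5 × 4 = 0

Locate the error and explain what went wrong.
Step 4: Multiply both sides by m/(1-1): nm = 0 × m/(1-1)

Step 4 multiplies both sides by m/(1-1). However, 1-1 = 0, so this is multiplication by m/0, which is undefined. We cannot multiply by an undefined expression.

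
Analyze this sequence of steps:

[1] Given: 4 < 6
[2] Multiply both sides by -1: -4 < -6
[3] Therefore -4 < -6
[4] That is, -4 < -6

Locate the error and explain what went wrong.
Step 2: Multiply both sides by -1: -4 < -6

Step 2 multiplies both sides by -1 but fails to reverse the inequality sign. When multiplying (or dividing) an inequality by a negative number, the direction must be reversed. Since 4 < 6, we should get -4 > -6, i.e., -4 > -6.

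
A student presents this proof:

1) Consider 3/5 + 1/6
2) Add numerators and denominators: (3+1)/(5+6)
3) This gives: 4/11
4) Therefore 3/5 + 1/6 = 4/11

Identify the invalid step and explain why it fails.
Step 2: Add numerators and denominators: (3+1)/(5+6)

Step 2 incorrectly adds fractions by separately adding numerators and denominators. This is wrong. The correct method requires a common denominator: 3/5 + 1/6 = (3×6 + 1×5)/(5×6) = 23/30 = 23/30. The method used gives 4/11, which is different.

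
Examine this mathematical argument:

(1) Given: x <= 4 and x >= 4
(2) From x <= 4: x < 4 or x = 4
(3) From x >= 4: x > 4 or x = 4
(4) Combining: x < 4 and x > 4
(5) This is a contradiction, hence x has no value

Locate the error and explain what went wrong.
Step 4: Combining: x < 4 and x > 4

Step 4 incorrectly combines the conditions. From x <= 4 and x >= 4, the intersection is x = 4. The error treats the 'or' cases as 'and' requirements. The correct conclusion is that x = 4 is the unique solution, not that no solution exists.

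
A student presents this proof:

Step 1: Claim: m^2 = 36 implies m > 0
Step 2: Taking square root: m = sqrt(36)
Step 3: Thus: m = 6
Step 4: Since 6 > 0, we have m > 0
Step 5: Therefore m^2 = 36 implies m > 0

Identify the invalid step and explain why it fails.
Step 2: Taking square root: m = sqrt(36)

Step 2 takes the square root and assumes the positive root only. The equation m^2 = 36 actually has two solutions: m = 6 and m = -6. The proof silently assumes m > 0 without justification, then uses this assumption to conclude m > 0, which is circular. The counterexample m = -6 shows the claim is false.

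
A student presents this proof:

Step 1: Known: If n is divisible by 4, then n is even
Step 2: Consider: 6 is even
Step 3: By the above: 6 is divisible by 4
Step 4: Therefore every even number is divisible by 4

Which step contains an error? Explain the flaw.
Step 3: By the above: 6 is divisible by 4

Step 3 commits the fallacy of affirming the consequent. The known fact 'divisible by 4 → even' does NOT imply 'even → divisible by 4'. That would be the converse, which is false. For example, 6 is even but 6 ÷ 4 = 1.50, which is not an integer.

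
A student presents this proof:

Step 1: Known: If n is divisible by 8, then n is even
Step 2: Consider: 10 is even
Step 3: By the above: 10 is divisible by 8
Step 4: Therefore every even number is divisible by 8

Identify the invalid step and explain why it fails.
Step 3: By the above: 10 is divisible by 8

Step 3 commits the fallacy of affirming the consequent. The known fact 'divisible by 8 → even' does NOT imply 'even → divisible by 8'. That would be the converse, which is false. For example, 10 is even but 10 ÷ 8 = 1.25, which is not an integer.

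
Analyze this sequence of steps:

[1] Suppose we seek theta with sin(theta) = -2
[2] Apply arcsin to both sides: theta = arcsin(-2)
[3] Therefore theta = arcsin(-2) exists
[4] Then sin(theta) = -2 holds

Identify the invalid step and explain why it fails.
Step 2: Apply arcsin to both sides: theta = arcsin(-2)

Step 2 applies arcsin to -2. However, arcsin(x) is only defined for x in [-1, 1] because sin(theta) can only produce values in that range. Since |-2| > 1, arcsin(-2) is undefined. There is no angle whose sine equals -2.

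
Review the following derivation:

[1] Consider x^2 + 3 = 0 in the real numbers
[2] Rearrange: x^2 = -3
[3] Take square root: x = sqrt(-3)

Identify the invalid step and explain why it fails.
Step 3: Take square root: x = sqrt(-3)

Step 3 takes the square root of -3, which is negative. In the real number system, the square root of a negative number is undefined. The equation x^2 + 3 = 0 has no real solutions. Square roots of negative numbers only exist in the complex numbers.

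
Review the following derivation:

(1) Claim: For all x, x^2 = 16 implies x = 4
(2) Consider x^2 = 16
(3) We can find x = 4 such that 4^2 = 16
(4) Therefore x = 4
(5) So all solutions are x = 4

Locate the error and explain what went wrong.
Step 4: Therefore x = 4

Step 4 incorrectly concludes that x = 4 is the only solution. The proof shows that x = 4 is A solution (existence), but does not show it is the ONLY solution (uniqueness). In fact, x = -4 is also a solution since (-4)^2 = 16. Finding one solution doesn't prove there are no others.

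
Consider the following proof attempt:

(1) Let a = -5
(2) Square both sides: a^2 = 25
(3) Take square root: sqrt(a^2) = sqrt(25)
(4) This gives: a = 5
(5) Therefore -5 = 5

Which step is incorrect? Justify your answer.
Step 4: This gives: a = 5

Step 4 incorrectly states that sqrt(a^2) = a. The correct identity is sqrt(a^2) = |a|. Since a = -5 < 0, we have sqrt(a^2) = |-5| = 5, not a = -5.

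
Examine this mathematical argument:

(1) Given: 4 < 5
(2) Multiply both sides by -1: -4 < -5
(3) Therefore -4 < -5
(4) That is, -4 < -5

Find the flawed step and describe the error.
Step 2: Multiply both sides by -1: -4 < -5

Step 2 multiplies both sides by -1 but fails to reverse the inequality sign. When multiplying (or dividing) an inequality by a negative number, the direction must be reversed. Since 4 < 5, we should get -4 > -5, i.e., -4 > -5.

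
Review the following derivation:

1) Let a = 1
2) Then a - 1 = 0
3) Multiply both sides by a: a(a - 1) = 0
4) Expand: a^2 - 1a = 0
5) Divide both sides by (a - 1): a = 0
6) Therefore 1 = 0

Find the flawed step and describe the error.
Step 5: Divide both sides by (a - 1): a = 0

Step 5 divides both sides by (a - 1). However, since a = 1, we have (a - 1) = 0. Division by zero is undefined, making this step invalid.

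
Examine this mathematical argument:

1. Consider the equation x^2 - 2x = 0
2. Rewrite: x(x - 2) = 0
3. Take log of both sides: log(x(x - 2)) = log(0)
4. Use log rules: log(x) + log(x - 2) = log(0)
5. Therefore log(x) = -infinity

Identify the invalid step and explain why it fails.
Step 3: Take log of both sides: log(x(x - 2)) = log(0)

Step 3 takes the logarithm of both sides, resulting in log(0) on the right side. The logarithm is only defined for positive numbers; log(0) is undefined (approaches negative infinity). This operation is invalid.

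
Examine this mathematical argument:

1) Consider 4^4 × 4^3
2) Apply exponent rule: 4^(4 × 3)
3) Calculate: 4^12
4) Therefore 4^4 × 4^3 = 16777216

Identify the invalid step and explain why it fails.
Step 2: Apply exponent rule: 4^(4 × 3)

Step 2 incorrectly states that a^b × a^c = a^(b×c). The correct rule is a^b × a^c = a^(b+c). The actual value is 4^4 × 4^3 = 4^7 = 16384, not 4^12 = 16777216.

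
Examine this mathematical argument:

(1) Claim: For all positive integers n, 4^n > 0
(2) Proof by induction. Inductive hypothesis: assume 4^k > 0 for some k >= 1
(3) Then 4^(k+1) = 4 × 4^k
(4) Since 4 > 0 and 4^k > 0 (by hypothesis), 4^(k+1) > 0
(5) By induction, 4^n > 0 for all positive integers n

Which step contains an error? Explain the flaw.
Step 5: By induction, 4^n > 0 for all positive integers n

Step 5 concludes the proof by induction, but no base case was ever established. A valid induction proof requires: (1) a base case proving 4^1 > 0, and (2) an inductive step showing IF 4^k > 0 THEN 4^(k+1) > 0. Steps 2-4 correctly establish the inductive step, but without the base case the conclusion in step 5 does not follow.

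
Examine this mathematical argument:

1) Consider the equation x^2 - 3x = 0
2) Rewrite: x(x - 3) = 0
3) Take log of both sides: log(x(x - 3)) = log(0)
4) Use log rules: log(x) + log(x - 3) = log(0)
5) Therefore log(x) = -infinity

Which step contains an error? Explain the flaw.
Step 3: Take log of both sides: log(x(x - 3)) = log(0)

Step 3 takes the logarithm of both sides, resulting in log(0) on the right side. The logarithm is only defined for positive numbers; log(0) is undefined (approaches negative infinity). This operation is invalid.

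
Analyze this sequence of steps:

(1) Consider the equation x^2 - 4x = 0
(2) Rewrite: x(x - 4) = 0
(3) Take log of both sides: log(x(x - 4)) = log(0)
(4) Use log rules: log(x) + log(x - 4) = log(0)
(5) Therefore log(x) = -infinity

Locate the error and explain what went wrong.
Step 3: Take log of both sides: log(x(x - 4)) = log(0)

Step 3 takes the logarithm of both sides, resulting in log(0) on the right side. The logarithm is only defined for positive numbers; log(0) is undefined (approaches negative infinity). This operation is invalid.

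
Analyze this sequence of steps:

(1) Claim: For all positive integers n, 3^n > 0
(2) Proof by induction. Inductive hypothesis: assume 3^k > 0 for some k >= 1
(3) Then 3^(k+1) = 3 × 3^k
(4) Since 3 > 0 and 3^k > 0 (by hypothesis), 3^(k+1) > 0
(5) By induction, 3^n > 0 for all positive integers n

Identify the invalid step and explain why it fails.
Step 5: By induction, 3^n > 0 for all positive integers n

Step 5 concludes the proof by induction, but no base case was ever established. A valid induction proof requires: (1) a base case proving 3^1 > 0, and (2) an inductive step showing IF 3^k > 0 THEN 3^(k+1) > 0. Steps 2-4 correctly establish the inductive step, but without the base case the conclusion in step 5 does not follow.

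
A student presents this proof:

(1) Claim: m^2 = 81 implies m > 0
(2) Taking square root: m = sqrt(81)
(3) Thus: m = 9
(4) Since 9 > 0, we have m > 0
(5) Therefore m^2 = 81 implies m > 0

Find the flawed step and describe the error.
Step 2: Taking square root: m = sqrt(81)

Step 2 takes the square root and assumes the positive root only. The equation m^2 = 81 actually has two solutions: m = 9 and m = -9. The proof silently assumes m > 0 without justification, then uses this assumption to conclude m > 0, which is circular. The counterexample m = -9 shows the claim is false.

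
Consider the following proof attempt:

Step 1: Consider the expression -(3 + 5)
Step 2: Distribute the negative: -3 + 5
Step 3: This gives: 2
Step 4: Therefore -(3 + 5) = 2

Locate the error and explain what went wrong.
Step 2: Distribute the negative: -3 + 5

Step 2 incorrectly distributes the negative sign. The correct distribution is -(3 + 5) = -3 - 5 = -8. The negative must be applied to both terms, not just the first. The error treats -(3 + 5) as -3 + 5, which equals 2 instead of -8.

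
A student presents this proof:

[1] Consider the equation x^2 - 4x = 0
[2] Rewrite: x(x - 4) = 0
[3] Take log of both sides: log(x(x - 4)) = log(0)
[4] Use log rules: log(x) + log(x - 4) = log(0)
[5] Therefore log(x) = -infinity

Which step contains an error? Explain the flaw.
Step 3: Take log of both sides: log(x(x - 4)) = log(0)

Step 3 takes the logarithm of both sides, resulting in log(0) on the right side. The logarithm is only defined for positive numbers; log(0) is undefined (approaches negative infinity). This operation is invalid.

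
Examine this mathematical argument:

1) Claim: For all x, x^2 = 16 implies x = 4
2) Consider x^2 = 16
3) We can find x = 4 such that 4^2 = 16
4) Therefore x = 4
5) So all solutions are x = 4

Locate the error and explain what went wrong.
Step 4: Therefore x = 4

Step 4 incorrectly concludes that x = 4 is the only solution. The proof shows that x = 4 is A solution (existence), but does not show it is the ONLY solution (uniqueness). In fact, x = -4 is also a solution since (-4)^2 = 16. Finding one solution doesn't prove there are no others.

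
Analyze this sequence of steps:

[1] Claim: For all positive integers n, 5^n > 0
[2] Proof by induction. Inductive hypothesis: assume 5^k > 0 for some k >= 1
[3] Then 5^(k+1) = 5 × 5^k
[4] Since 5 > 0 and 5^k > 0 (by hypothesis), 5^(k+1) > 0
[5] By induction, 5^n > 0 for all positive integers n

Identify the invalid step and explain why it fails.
Step 5: By induction, 5^n > 0 for all positive integers n

Step 5 concludes the proof by induction, but no base case was ever established. A valid induction proof requires: (1) a base case proving 5^1 > 0, and (2) an inductive step showing IF 5^k > 0 THEN 5^(k+1) > 0. Steps 2-4 correctly establish the inductive step, but without the base case the conclusion in step 5 does not follow.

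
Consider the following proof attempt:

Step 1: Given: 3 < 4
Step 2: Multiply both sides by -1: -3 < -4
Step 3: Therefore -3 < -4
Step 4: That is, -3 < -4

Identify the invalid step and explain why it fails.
Step 2: Multiply both sides by -1: -3 < -4

Step 2 multiplies both sides by -1 but fails to reverse the inequality sign. When multiplying (or dividing) an inequality by a negative number, the direction must be reversed. Since 3 < 4, we should get -3 > -4, i.e., -3 > -4.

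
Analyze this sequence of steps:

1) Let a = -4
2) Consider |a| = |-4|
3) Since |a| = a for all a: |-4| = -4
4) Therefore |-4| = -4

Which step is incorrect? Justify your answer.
Step 3: Since |a| = a for all a: |-4| = -4

Step 3 incorrectly states that |a| = a for all a. The correct definition is |a| = a when a >= 0, and |a| = -a when a < 0. Since -4 < 0, we have |-4| = -(-4) = 4, not -4.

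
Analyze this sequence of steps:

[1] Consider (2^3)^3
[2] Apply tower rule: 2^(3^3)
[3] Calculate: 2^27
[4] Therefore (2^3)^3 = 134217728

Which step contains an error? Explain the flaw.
Step 2: Apply tower rule: 2^(3^3)

Step 2 incorrectly states that (a^b)^c = a^(b^c). The correct rule is (a^b)^c = a^(b×c). The actual value is (2^3)^3 = 2^9 = 512, not 2^27 = 134217728.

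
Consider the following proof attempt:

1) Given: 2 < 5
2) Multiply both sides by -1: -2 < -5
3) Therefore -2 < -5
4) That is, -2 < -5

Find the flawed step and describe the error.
Step 2: Multiply both sides by -1: -2 < -5

Step 2 multiplies both sides by -1 but fails to reverse the inequality sign. When multiplying (or dividing) an inequality by a negative number, the direction must be reversed. Since 2 < 5, we should get -2 > -5, i.e., -2 > -5.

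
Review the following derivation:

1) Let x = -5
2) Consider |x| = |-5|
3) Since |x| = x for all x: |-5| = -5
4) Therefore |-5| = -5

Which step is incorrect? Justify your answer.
Step 3: Since |x| = x for all x: |-5| = -5

Step 3 incorrectly states that |x| = x for all x. The correct definition is |x| = x when x >= 0, and |x| = -x when x < 0. Since -5 < 0, we have |-5| = -(-5) = 5, not -5.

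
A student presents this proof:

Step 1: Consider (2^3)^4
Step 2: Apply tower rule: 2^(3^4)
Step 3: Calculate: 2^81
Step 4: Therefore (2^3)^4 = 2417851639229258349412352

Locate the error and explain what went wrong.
Step 2: Apply tower rule: 2^(3^4)

Step 2 incorrectly states that (a^b)^c = a^(b^c). The correct rule is (a^b)^c = a^(b×c). The actual value is (2^3)^4 = 2^12 = 4096, not 2^81 = 2417851639229258349412352.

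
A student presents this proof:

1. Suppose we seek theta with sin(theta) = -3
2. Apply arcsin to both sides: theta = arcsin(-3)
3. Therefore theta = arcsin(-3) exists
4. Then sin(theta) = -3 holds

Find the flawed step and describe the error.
Step 2: Apply arcsin to both sides: theta = arcsin(-3)

Step 2 applies arcsin to -3. However, arcsin(x) is only defined for x in [-1, 1] because sin(theta) can only produce values in that range. Since |-3| > 1, arcsin(-3) is undefined. There is no angle whose sine equals -3.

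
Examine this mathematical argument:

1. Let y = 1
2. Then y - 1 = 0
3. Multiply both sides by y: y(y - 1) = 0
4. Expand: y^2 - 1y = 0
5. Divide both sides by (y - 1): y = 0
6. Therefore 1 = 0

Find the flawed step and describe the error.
Step 5: Divide both sides by (y - 1): y = 0

Step 5 divides both sides by (y - 1). However, since y = 1, we have (y - 1) = 0. Division by zero is undefined, making this step invalid.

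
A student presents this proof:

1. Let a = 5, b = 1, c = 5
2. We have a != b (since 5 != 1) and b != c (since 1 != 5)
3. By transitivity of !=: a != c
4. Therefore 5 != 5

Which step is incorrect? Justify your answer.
Step 3: By transitivity of !=: a != c

Step 3 incorrectly applies transitivity to the '!=' relation. Transitivity states: if a R b and b R c, then a R c. However, '!=' is not transitive. Counterexample: 5 != 1 and 1 != 5, but 5 = 5 (both equal 5). Transitivity holds for relations like <, <=, =, but not for !=.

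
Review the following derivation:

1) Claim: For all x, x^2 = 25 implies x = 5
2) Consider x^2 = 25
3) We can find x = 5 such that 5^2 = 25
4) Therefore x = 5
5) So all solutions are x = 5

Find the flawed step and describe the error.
Step 4: Therefore x = 5

Step 4 incorrectly concludes that x = 5 is the only solution. The proof shows that x = 5 is A solution (existence), but does not show it is the ONLY solution (uniqueness). In fact, x = -5 is also a solution since (-5)^2 = 25. Finding one solution doesn't prove there are no others.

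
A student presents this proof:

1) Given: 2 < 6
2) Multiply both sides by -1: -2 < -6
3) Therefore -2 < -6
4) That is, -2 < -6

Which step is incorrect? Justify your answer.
Step 2: Multiply both sides by -1: -2 < -6

Step 2 multiplies both sides by -1 but fails to reverse the inequality sign. When multiplying (or dividing) an inequality by a negative number, the direction must be reversed. Since 2 < 6, we should get -2 > -6, i.e., -2 > -6.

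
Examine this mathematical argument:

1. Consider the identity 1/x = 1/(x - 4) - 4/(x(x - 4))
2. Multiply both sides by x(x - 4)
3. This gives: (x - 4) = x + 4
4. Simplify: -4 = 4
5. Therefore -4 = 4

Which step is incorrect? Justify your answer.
Step 3: This gives: (x - 4) = x + 4

Step 3 makes a sign error when clearing denominators. Multiplying -4/(x(x - 4)) by x(x - 4) gives -4, not +4. The correct result is (x - 4) = x - 4, which is trivially true, not (x - 4) = x + 4. (Step 1 is a valid identity: 1/(x - 4) - 4/(x(x - 4)) = (x - 4)/(x(x - 4)) = 1/x.)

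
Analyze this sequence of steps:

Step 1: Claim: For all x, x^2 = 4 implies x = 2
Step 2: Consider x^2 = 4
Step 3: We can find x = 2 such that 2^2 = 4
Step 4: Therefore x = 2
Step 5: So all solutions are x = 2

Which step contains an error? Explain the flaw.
Step 4: Therefore x = 2

Step 4 incorrectly concludes that x = 2 is the only solution. The proof shows that x = 2 is A solution (existence), but does not show it is the ONLY solution (uniqueness). In fact, x = -2 is also a solution since (-2)^2 = 4. Finding one solution doesn't prove there are no others.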